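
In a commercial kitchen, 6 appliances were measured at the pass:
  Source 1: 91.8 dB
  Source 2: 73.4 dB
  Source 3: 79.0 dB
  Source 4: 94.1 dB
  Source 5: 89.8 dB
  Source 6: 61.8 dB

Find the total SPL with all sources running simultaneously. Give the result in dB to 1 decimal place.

97.1 dB

Converting to relative power and adding: 10^(91.8/10) + 10^(73.4/10) + 10^(79.0/10) + 10^(94.1/10) + 10^(89.8/10) + 10^(61.8/10) = 5.142e+09.
Combined level = 10 log₁₀(5.142e+09) = 97.1 dB.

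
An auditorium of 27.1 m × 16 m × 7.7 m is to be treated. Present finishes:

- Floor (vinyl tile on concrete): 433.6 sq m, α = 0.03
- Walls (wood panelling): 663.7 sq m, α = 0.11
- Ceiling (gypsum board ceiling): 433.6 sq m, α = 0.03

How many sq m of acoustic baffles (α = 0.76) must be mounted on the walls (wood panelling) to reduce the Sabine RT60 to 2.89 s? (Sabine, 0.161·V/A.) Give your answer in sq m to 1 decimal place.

A₁ = Σ Sᵢαᵢ = 433.6*0.03 + 663.7*0.11 + 433.6*0.03 = 99.023 sabins.
Required A₂ = 0.161·3338.72/2.89 = 185.998 sabins.
ΔA needed = 185.998 − 99.023 = 86.975 sabins.
Net gain per sq m: Δα = 0.76 − 0.11 = 0.65.
Panel area = 86.975 / 0.65 = 133.8 sq m.

133.8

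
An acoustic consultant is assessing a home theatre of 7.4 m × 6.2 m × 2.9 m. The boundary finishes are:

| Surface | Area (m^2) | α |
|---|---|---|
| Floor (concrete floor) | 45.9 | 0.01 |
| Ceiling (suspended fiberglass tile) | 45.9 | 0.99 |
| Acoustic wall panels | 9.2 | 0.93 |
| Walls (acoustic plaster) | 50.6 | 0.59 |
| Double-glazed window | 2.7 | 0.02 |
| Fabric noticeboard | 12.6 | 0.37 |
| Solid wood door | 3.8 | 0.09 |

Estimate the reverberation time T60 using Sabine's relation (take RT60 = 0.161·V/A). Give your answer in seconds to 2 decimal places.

Summing Sᵢαᵢ: 0.459 + 45.441 + 8.556 + 29.854 + 0.054 + 4.662 + 0.342 → A = 89.368 sabins.
Room volume: 133.052 m³.
RT60 = 0.161 · V / A = 0.161 × 133.052 / 89.368 = 0.24 s.

0.24 sec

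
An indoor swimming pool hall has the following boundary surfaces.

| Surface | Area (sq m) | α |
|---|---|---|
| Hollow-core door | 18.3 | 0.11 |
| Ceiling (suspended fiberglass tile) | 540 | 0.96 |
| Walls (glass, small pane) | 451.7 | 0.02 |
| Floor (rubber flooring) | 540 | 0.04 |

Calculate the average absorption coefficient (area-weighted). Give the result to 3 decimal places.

0.356

Total surface area S = 1550.0 sq m.
Weighted sum Σ Sα = 551.047.
ᾱ = 551.047 / 1550.0 = 0.356.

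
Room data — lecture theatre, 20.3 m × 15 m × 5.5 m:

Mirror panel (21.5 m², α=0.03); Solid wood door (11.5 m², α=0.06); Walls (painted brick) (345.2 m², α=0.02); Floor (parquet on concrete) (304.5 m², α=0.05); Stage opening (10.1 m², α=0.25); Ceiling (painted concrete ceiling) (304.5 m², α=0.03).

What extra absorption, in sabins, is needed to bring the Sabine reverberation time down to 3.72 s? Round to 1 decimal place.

37.4 sabins

Total absorption A₁ = 21.5·0.03 + 11.5·0.06 + 345.2·0.02 + 304.5·0.05 + 10.1·0.25 + 304.5·0.03
  = 0.645 + 0.690 + 6.904 + 15.225 + 2.525 + 9.135 = 35.124 m² sabins.
For T = 3.72 s, need A₂ = 0.161·V/T = 0.161·1674.75/3.72 = 72.482 sabins.
Shortfall: 72.482 − 35.124 = 37.4 sabins.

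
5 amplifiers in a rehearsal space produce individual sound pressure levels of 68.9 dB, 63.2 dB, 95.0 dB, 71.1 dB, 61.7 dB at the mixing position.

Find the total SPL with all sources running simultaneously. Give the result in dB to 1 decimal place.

95.0 dB

Converting to relative power and adding: 10^(68.9/10) + 10^(63.2/10) + 10^(95.0/10) + 10^(71.1/10) + 10^(61.7/10) = 3.186e+09.
Combined level = 10 log₁₀(3.186e+09) = 95.0 dB.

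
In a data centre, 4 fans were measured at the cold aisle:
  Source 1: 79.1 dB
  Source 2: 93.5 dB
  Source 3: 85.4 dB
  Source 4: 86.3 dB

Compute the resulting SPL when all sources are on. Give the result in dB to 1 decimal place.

94.9 dB

Converting to relative power and adding: 10^(79.1/10) + 10^(93.5/10) + 10^(85.4/10) + 10^(86.3/10) = 3.093e+09.
Back to dB: 10·log₁₀ Σ = 94.9 dB.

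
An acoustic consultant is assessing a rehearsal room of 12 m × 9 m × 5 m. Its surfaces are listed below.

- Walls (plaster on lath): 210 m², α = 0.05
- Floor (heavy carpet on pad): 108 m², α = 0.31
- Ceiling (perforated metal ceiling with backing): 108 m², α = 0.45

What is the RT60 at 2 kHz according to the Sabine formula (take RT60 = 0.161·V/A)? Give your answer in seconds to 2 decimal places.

Total absorption A = 210·0.05 + 108·0.31 + 108·0.45
  = 10.500 + 33.480 + 48.600 = 92.580 m² sabins.
Room volume: 540 m³.
Sabine: RT60 = 0.161 × 540 / 92.580 = 0.94 s.

0.94 s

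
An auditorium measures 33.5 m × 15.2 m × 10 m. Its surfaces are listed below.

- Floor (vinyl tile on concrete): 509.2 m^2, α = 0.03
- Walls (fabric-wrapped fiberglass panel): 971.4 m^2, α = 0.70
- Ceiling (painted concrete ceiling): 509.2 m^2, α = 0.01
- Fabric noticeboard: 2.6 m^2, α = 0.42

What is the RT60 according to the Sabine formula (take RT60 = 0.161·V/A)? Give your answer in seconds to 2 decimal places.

Total absorption A = 509.2×0.03 + 971.4×0.70 + 509.2×0.01 + 2.6×0.42
  = 15.276 + 679.980 + 5.092 + 1.092 = 701.440 m^2 sabins.
Volume V = 33.5 × 15.2 × 10 = 5092 m³.
Sabine: RT60 = 0.161 × 5092 / 701.440 = 1.17 s.

1.17 seconds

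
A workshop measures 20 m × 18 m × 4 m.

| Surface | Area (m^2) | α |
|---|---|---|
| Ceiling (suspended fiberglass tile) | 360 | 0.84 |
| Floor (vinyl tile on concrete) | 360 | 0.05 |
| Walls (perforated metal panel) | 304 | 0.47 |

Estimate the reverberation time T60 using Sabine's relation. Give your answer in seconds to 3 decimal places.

Equivalent absorption area: A = 360*0.84 + 360*0.05 + 304*0.47 = 463.280 m^2.
Volume V = 20 × 18 × 4 = 1440 m³.
Sabine: RT60 = 0.161 × 1440 / 463.280 = 0.500 s.

0.500 s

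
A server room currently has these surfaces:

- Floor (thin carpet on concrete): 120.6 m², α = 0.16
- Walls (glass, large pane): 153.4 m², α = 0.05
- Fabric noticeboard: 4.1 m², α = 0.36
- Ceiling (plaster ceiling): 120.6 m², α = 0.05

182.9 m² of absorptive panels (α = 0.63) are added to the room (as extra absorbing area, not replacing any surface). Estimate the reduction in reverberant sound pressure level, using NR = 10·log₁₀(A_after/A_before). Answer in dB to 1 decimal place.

6.4 dB

Equivalent absorption area: A_before = 120.6·0.16 + 153.4·0.05 + 4.1·0.36 + 120.6·0.05 = 34.472 m².
Added absorption = 182.9 × 0.63 = 115.227 sabins.
New total A_after = 149.699 sabins.
NR = 10·log₁₀(149.699/34.472) = 6.4 dB.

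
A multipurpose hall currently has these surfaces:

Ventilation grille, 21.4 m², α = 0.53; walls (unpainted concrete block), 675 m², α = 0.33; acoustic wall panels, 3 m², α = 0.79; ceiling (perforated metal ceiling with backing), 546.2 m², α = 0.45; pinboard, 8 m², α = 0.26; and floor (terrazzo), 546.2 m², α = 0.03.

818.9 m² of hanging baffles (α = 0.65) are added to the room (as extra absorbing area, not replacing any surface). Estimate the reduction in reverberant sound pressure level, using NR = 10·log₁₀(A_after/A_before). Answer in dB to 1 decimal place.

3.1 dB

Summing Sᵢαᵢ: 11.342 + 222.750 + 2.370 + 245.790 + 2.080 + 16.386 → A_before = 500.718 sabins.
Added absorption = 818.9 × 0.65 = 532.285 sabins.
New total A_after = 1033.003 sabins.
Reduction = 10 log₁₀(A_after/A_before) = 10 log₁₀(2.0630) = 3.1 dB.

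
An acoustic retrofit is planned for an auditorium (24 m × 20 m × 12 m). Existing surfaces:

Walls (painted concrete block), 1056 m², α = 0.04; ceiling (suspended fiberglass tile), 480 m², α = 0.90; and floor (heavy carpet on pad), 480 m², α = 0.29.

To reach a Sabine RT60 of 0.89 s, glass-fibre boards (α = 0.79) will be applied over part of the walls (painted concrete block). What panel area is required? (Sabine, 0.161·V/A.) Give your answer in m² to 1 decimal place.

571.4

Total absorption A₁ = 1056*0.04 + 480*0.90 + 480*0.29
  = 42.240 + 432.000 + 139.200 = 613.440 m² sabins.
Required A₂ = 0.161·5760/0.89 = 1041.978 sabins.
ΔA needed = 1041.978 − 613.440 = 428.538 sabins.
Each m² of panel replacing the walls (painted concrete block) adds (0.79 − 0.04) = 0.75 sabins.
Panel area = 428.538 / 0.75 = 571.4 m².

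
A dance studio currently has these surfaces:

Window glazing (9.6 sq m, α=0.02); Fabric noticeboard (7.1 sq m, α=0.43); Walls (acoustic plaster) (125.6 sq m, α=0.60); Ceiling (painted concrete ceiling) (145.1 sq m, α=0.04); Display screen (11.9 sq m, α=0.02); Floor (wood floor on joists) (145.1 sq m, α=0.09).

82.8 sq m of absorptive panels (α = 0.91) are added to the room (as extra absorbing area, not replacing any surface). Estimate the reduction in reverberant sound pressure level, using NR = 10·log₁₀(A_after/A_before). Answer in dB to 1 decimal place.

A_before = Σ Sᵢαᵢ = 9.6×0.02 + 7.1×0.43 + 125.6×0.60 + 145.1×0.04 + 11.9×0.02 + 145.1×0.09 = 97.706 sabins.
Treatment contributes 82.8·0.91 = 75.348 sabins.
A_after = 97.706 + 75.348 = 173.054 sabins.
NR = 10·log₁₀(173.054/97.706) = 2.5 dB.

2.5 dB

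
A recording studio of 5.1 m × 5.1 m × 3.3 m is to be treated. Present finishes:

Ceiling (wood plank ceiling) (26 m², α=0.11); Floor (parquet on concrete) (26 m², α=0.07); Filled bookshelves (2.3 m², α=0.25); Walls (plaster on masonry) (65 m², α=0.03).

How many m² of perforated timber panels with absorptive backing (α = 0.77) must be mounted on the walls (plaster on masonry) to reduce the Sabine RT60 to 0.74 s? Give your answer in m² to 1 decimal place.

15.5

Total absorption A₁ = 26·0.11 + 26·0.07 + 2.3·0.25 + 65·0.03
  = 2.860 + 1.820 + 0.575 + 1.950 = 7.205 m² sabins.
Required A₂ = 0.161·85.833/0.74 = 18.674 sabins.
Absorption to add: 18.674 − 7.205 = 11.469 sabins.
Net gain per m²: Δα = 0.77 − 0.03 = 0.74.
Area = ΔA/Δα = 11.469/0.74 = 15.5 m².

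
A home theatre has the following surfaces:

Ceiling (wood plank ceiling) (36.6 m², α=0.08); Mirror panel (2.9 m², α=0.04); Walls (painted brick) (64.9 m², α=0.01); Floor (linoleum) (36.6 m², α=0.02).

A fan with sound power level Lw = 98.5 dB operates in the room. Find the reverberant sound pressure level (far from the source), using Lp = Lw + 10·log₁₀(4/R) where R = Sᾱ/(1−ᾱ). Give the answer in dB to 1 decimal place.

Σ(Sᵢαᵢ) = 36.6·0.08 + 2.9·0.04 + 64.9·0.01 + 36.6·0.02 = 4.425; total area S = 141.0 m².
ᾱ = 0.0314, so room constant R = A/(1−ᾱ) = 4.568 m².
Lp = 98.5 + 10·log₁₀(4/4.568) = 98.5 + (-0.58) = 97.9 dB.

97.9 dB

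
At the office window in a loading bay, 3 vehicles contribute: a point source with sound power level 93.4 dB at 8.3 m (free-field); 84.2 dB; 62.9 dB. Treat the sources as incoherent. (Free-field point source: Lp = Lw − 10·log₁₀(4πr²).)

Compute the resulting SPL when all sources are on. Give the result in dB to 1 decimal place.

84.3 dB

Source at 8.3 m: Lp = 93.4 − 10·log₁₀(4π·8.3²) = 93.4 − 10·log₁₀(865.697) = 64.0 dB.
Converting to relative power and adding: 10^(64.0/10) + 10^(84.2/10) + 10^(62.9/10) = 2.675e+08.
L_total = 10·log₁₀(2.675e+08) = 84.3 dB.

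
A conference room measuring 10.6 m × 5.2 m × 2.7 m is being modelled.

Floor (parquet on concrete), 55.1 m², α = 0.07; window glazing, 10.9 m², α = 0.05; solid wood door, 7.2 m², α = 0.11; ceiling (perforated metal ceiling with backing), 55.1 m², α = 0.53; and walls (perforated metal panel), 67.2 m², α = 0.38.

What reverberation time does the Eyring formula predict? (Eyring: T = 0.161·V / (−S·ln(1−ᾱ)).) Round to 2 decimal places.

0.33 sec

S = Σ Sᵢ = 195.5 m².
Σ(Sᵢαᵢ) = 55.1×0.07 + 10.9×0.05 + 7.2×0.11 + 55.1×0.53 + 67.2×0.38 = 59.933.
ᾱ = 59.933 / 195.5 = 0.3066.
Eyring denominator: −S ln(1−ᾱ) = 71.582.
V = 10.6 × 5.2 × 2.7 = 148.824 m³.
RT60 = 0.161 × 148.824 / 71.582 = 0.33 s.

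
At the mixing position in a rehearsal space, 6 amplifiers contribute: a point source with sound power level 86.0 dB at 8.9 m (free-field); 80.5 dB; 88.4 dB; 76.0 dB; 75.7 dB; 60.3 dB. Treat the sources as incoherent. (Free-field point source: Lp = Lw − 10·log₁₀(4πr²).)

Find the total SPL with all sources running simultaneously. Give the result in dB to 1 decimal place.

89.5 dB

Source at 8.9 m: Lp = 86.0 − 10·log₁₀(4π·8.9²) = 86.0 − 10·log₁₀(995.382) = 56.0 dB.
Σ 10^(Lᵢ/10) = 8.825e+08.
Back to dB: 10·log₁₀ Σ = 89.5 dB.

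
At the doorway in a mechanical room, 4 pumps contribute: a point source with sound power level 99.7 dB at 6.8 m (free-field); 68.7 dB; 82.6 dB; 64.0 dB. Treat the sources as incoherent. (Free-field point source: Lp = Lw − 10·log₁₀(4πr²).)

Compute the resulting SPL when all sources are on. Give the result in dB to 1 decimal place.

83.2 dB

Source at 6.8 m: Lp = 99.7 − 10·log₁₀(4π·6.8²) = 99.7 − 10·log₁₀(581.069) = 72.1 dB.
Σ 10^(Lᵢ/10) = 2.081e+08.
L_total = 10·log₁₀(2.081e+08) = 83.2 dB.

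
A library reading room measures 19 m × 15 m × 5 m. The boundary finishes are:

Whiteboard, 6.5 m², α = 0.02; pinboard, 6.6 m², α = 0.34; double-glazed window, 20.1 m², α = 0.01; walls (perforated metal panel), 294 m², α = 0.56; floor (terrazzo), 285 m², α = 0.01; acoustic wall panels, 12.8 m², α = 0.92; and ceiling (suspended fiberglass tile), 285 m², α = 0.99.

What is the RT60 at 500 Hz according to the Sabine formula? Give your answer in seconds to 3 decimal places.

Summing Sᵢαᵢ: 0.130 + 2.244 + 0.201 + 164.640 + 2.850 + 11.776 + 282.150 → A = 463.991 sabins.
Room volume: 1425 m³.
T = 0.161 V/A = 0.161·1425/463.991 = 0.494 s.

0.494 sec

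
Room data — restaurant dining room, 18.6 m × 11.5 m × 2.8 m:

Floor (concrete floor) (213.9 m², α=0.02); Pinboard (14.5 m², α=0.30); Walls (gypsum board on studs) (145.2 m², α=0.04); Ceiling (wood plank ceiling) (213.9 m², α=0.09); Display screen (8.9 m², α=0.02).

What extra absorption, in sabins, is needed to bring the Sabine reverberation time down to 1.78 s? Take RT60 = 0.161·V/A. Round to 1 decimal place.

20.3 sabins

Total absorption A₁ = 213.9*0.02 + 14.5*0.30 + 145.2*0.04 + 213.9*0.09 + 8.9*0.02
  = 4.278 + 4.350 + 5.808 + 19.251 + 0.178 = 33.865 m² sabins.
V = 598.92 m³. Required absorption A₂ = 0.161 × 598.92 / 1.78 = 54.172 sabins.
Additional absorption ΔA = 54.172 − 33.865 = 20.3 sabins.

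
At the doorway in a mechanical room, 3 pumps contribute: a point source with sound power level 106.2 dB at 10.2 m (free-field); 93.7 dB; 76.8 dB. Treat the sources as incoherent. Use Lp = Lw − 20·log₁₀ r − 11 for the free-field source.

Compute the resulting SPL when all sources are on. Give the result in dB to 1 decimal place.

Source at 10.2 m: Lp = 106.2 − 20·log₁₀(10.2) − 11 = 75.0 dB.
Σ 10^(Lᵢ/10) = 2.424e+09.
Combined level = 10 log₁₀(2.424e+09) = 93.8 dB.

93.8 dB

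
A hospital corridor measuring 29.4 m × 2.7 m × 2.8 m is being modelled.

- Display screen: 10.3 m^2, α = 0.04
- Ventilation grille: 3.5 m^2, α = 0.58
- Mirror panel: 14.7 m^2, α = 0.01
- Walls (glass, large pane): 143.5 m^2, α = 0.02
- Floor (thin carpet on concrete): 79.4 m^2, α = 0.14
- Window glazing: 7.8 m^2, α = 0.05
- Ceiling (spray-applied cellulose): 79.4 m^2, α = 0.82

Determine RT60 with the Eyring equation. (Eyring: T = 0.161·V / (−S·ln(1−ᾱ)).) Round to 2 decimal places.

0.38 sec

S = Σ Sᵢ = 338.6 m^2.
Σ(Sᵢαᵢ) = 10.3·0.04 + 3.5·0.58 + 14.7·0.01 + 143.5·0.02 + 79.4·0.14 + 7.8·0.05 + 79.4·0.82 = 82.073.
Mean coefficient ᾱ = A/S = 0.2424.
−S·ln(1−ᾱ) = −338.6 × ln(1 − 0.2424) = 93.995.
V = 29.4 × 2.7 × 2.8 = 222.264 m³.
T = 0.161·V/[−S·ln(1−ᾱ)] = 0.161·222.264/93.995 = 0.38 s.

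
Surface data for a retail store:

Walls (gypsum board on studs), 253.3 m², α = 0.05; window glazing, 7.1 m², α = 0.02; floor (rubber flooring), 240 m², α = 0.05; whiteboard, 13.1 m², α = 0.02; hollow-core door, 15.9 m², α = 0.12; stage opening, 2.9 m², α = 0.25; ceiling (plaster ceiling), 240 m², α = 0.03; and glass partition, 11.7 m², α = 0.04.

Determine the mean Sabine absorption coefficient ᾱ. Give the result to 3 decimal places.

Total surface area S = 784.0 m².
A = 253.3·0.05 + 7.1·0.02 + 240·0.05 + 13.1·0.02 + 15.9·0.12 + 2.9·0.25 + 240·0.03 + 11.7·0.04 = 35.370 sabins.
ᾱ = 35.370 / 784.0 = 0.045.

0.045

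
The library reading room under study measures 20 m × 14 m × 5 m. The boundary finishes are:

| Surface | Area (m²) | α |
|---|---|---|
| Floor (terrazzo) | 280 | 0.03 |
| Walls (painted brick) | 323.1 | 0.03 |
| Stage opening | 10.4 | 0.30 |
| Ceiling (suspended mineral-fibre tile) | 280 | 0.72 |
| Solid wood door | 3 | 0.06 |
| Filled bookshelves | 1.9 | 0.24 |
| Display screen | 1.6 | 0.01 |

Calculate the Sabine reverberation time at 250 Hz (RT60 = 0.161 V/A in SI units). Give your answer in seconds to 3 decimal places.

1.009 s

A = Σ Sᵢαᵢ = 280*0.03 + 323.1*0.03 + 10.4*0.30 + 280*0.72 + 3*0.06 + 1.9*0.24 + 1.6*0.01 = 223.465 sabins.
Volume V = 20 × 14 × 5 = 1400 m³.
RT60 = 0.161 · V / A = 0.161 × 1400 / 223.465 = 1.009 s.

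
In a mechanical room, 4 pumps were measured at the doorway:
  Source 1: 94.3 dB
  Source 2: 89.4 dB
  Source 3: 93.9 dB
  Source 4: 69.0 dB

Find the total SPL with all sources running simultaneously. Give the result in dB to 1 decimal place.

97.8 dB

Sum in the linear (power) domain: Σ 10^(Lᵢ/10) = 10^(94.3/10) + 10^(89.4/10) + 10^(93.9/10) + 10^(69.0/10) = 6.025e+09.
L_total = 10·log₁₀(6.025e+09) = 97.8 dB.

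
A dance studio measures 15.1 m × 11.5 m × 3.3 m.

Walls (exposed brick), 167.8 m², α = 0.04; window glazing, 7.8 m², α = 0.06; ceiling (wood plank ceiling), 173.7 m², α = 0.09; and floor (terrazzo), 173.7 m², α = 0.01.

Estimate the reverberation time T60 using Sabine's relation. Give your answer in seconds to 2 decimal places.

3.76 s

A = Σ Sᵢαᵢ = 167.8*0.04 + 7.8*0.06 + 173.7*0.09 + 173.7*0.01 = 24.550 sabins.
Volume V = 15.1 × 11.5 × 3.3 = 573.045 m³.
RT60 = 0.161 · V / A = 0.161 × 573.045 / 24.550 = 3.76 s.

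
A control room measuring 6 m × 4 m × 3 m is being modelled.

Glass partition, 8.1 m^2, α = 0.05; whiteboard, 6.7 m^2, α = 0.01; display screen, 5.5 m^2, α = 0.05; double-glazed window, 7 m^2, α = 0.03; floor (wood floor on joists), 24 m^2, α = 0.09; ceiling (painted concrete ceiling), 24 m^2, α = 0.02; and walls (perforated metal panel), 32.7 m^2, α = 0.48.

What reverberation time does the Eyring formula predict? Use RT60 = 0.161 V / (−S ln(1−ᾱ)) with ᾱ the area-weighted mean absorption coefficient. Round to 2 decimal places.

S = Σ Sᵢ = 108.0 m^2.
Σ(Sᵢαᵢ) = 8.1×0.05 + 6.7×0.01 + 5.5×0.05 + 7×0.03 + 24×0.09 + 24×0.02 + 32.7×0.48 = 19.293.
Mean coefficient ᾱ = A/S = 0.1786.
−S·ln(1−ᾱ) = −108.0 × ln(1 − 0.1786) = 21.248.
V = 6 × 4 × 3 = 72 m³.
T = 0.161·V/[−S·ln(1−ᾱ)] = 0.161·72/21.248 = 0.55 s.

0.55 s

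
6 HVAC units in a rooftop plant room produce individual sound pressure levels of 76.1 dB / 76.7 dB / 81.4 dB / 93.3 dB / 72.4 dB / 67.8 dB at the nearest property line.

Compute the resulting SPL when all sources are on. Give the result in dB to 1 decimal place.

93.8 dB

Sum in the linear (power) domain: Σ 10^(Lᵢ/10) = 10^(76.1/10) + 10^(76.7/10) + 10^(81.4/10) + 10^(93.3/10) + 10^(72.4/10) + 10^(67.8/10) = 2.387e+09.
L_total = 10·log₁₀(2.387e+09) = 93.8 dB.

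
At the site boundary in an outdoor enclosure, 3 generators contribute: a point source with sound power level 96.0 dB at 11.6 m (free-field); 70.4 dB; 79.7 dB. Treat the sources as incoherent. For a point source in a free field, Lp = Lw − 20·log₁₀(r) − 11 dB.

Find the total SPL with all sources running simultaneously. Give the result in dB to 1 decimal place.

Source at 11.6 m: Lp = 96.0 − 20·log₁₀(11.6) − 11 = 63.7 dB.
Converting to relative power and adding: 10^(63.7/10) + 10^(70.4/10) + 10^(79.7/10) = 1.066e+08.
Combined level = 10 log₁₀(1.066e+08) = 80.3 dB.

80.3 dB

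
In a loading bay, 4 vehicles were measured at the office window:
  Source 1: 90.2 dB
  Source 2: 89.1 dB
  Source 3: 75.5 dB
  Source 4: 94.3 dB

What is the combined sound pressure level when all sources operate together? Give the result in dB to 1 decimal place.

96.6 dB

Sum in the linear (power) domain: Σ 10^(Lᵢ/10) = 10^(90.2/10) + 10^(89.1/10) + 10^(75.5/10) + 10^(94.3/10) = 4.587e+09.
Combined level = 10 log₁₀(4.587e+09) = 96.6 dB.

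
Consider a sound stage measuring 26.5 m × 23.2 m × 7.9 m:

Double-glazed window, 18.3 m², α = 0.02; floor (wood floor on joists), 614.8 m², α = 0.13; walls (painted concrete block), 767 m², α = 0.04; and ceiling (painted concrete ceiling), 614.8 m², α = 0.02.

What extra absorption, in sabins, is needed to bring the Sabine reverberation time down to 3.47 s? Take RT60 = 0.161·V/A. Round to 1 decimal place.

Total absorption A₁ = 18.3·0.02 + 614.8·0.13 + 767·0.04 + 614.8·0.02
  = 0.366 + 79.924 + 30.680 + 12.296 = 123.266 m² sabins.
For T = 3.47 s, need A₂ = 0.161·V/T = 0.161·4856.92/3.47 = 225.350 sabins.
ΔA = A₂ − A₁ = 225.350 − 123.266 = 102.1 sabins.

102.1 sabins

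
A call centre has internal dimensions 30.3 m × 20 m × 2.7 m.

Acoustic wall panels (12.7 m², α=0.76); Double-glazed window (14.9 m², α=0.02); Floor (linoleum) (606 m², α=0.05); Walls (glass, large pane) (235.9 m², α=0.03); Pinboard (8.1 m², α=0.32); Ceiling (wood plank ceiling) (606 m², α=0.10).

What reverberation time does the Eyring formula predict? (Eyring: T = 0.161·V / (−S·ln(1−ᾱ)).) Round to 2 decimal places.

2.29 sec

Total surface area S = 12.7 + 14.9 + 606 + 235.9 + 8.1 + 606 = 1483.6 m².
Absorption A = 12.7×0.76 + 14.9×0.02 + 606×0.05 + 235.9×0.03 + 8.1×0.32 + 606×0.10 = 110.519 sabins.
Mean coefficient ᾱ = A/S = 0.0745.
−S·ln(1−ᾱ) = −1483.6 × ln(1 − 0.0745) = 114.862.
V = 30.3 × 20 × 2.7 = 1636.2 m³.
RT60 = 0.161 × 1636.2 / 114.862 = 2.29 s.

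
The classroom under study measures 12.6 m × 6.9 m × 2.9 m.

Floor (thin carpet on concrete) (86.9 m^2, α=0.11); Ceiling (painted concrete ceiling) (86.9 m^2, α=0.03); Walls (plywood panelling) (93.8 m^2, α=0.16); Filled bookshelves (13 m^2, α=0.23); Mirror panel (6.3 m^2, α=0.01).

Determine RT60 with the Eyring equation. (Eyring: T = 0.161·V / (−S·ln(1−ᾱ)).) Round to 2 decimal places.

1.27 seconds

S = Σ Sᵢ = 286.9 m^2.
Σ(Sᵢαᵢ) = 86.9·0.11 + 86.9·0.03 + 93.8·0.16 + 13·0.23 + 6.3·0.01 = 30.227.
Mean coefficient ᾱ = A/S = 0.1054.
−S·ln(1−ᾱ) = −286.9 × ln(1 − 0.1054) = 31.955.
V = 12.6 × 6.9 × 2.9 = 252.126 m³.
T = 0.161·V/[−S·ln(1−ᾱ)] = 0.161·252.126/31.955 = 1.27 s.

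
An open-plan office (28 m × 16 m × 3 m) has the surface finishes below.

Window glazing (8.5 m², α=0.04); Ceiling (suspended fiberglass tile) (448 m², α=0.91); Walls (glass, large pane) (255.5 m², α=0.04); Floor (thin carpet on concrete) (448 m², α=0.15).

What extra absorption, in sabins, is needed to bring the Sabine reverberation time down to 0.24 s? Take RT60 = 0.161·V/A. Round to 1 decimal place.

416.2 sabins

A₁ = Σ Sᵢαᵢ = 8.5*0.04 + 448*0.91 + 255.5*0.04 + 448*0.15 = 485.440 sabins.
V = 1344 m³. Required absorption A₂ = 0.161 × 1344 / 0.24 = 901.600 sabins.
ΔA = A₂ − A₁ = 901.600 − 485.440 = 416.2 sabins.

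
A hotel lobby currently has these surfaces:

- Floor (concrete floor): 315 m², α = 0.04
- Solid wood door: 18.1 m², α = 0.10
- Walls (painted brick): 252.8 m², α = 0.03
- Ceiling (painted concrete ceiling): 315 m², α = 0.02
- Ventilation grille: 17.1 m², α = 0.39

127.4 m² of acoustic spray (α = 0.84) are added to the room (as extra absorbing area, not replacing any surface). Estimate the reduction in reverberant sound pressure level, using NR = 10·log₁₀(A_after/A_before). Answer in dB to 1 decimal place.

Summing Sᵢαᵢ: 12.600 + 1.810 + 7.584 + 6.300 + 6.669 → A_before = 34.963 sabins.
Added absorption = 127.4 × 0.84 = 107.016 sabins.
A_after = 34.963 + 107.016 = 141.979 sabins.
Reduction = 10 log₁₀(A_after/A_before) = 10 log₁₀(4.0608) = 6.1 dB.

6.1 dB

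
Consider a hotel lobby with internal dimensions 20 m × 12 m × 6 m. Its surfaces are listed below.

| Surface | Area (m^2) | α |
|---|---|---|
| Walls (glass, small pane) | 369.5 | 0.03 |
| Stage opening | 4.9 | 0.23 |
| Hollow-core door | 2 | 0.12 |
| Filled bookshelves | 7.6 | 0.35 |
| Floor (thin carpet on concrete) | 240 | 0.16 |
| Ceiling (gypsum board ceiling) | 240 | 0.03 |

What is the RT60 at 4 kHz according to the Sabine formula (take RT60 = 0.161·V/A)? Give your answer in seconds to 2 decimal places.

3.82 seconds

Total absorption A = 369.5·0.03 + 4.9·0.23 + 2·0.12 + 7.6·0.35 + 240·0.16 + 240·0.03
  = 11.085 + 1.127 + 0.240 + 2.660 + 38.400 + 7.200 = 60.712 m^2 sabins.
Volume V = 20 × 12 × 6 = 1440 m³.
T = 0.161 V/A = 0.161·1440/60.712 = 3.82 s.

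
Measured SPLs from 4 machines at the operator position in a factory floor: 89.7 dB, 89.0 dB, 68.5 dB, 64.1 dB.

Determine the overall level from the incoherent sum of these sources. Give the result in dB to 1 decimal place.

92.4 dB

Σ 10^(Lᵢ/10) = 1.737e+09.
L_total = 10·log₁₀(1.737e+09) = 92.4 dB.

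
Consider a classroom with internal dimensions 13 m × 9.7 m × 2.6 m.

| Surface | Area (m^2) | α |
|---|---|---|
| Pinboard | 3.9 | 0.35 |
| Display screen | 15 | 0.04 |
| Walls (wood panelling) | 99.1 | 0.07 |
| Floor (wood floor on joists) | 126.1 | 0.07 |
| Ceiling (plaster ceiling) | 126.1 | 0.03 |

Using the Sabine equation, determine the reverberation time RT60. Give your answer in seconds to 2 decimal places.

Equivalent absorption area: A = 3.9*0.35 + 15*0.04 + 99.1*0.07 + 126.1*0.07 + 126.1*0.03 = 21.512 m^2.
V = 13·9.7·2.6 = 327.86 m³.
T = 0.161 V/A = 0.161·327.86/21.512 = 2.45 s.

2.45 sec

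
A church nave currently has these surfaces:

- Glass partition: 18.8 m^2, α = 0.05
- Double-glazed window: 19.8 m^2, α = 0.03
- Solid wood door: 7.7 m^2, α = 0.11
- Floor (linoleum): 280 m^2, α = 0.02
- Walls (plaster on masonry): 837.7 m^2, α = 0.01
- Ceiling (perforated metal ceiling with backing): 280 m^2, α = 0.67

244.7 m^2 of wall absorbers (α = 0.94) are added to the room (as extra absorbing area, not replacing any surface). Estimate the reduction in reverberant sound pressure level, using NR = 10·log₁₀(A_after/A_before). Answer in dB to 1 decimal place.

3.3 dB

Equivalent absorption area: A_before = 18.8·0.05 + 19.8·0.03 + 7.7·0.11 + 280·0.02 + 837.7·0.01 + 280·0.67 = 203.958 m^2.
Treatment contributes 244.7·0.94 = 230.018 sabins.
New total A_after = 433.976 sabins.
NR = 10·log₁₀(433.976/203.958) = 3.3 dB.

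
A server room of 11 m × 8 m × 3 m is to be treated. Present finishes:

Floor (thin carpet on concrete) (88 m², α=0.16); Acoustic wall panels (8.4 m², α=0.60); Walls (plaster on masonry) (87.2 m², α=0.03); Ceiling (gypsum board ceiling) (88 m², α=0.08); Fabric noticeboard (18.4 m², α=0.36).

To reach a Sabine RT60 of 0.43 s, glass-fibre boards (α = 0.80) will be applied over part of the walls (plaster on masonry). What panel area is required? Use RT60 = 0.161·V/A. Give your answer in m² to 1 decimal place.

82.4

A₁ = Σ Sᵢαᵢ = 88·0.16 + 8.4·0.60 + 87.2·0.03 + 88·0.08 + 18.4·0.36 = 35.400 sabins.
V = 264 m³. Target absorption A₂ = 0.161 × 264 / 0.43 = 98.847 sabins.
Absorption to add: 98.847 − 35.400 = 63.447 sabins.
Each m² of panel replacing the walls (plaster on masonry) adds (0.80 − 0.03) = 0.77 sabins.
Area = ΔA/Δα = 63.447/0.77 = 82.4 m².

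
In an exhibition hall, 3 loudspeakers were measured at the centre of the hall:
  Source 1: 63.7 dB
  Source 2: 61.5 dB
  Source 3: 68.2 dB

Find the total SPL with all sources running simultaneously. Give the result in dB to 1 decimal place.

70.2 dB

Σ 10^(Lᵢ/10) = 1.036e+07.
Combined level = 10 log₁₀(1.036e+07) = 70.2 dB.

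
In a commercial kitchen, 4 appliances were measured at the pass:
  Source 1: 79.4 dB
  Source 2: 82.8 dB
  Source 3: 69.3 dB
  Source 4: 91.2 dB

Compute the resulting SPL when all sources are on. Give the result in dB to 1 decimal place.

Σ 10^(Lᵢ/10) = 1.604e+09.
L_total = 10·log₁₀(1.604e+09) = 92.1 dB.

92.1 dB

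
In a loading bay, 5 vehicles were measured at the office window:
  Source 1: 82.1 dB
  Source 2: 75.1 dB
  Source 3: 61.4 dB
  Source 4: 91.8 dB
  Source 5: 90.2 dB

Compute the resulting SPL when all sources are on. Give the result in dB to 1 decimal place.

Σ 10^(Lᵢ/10) = 2.757e+09.
Back to dB: 10·log₁₀ Σ = 94.4 dB.

94.4 dB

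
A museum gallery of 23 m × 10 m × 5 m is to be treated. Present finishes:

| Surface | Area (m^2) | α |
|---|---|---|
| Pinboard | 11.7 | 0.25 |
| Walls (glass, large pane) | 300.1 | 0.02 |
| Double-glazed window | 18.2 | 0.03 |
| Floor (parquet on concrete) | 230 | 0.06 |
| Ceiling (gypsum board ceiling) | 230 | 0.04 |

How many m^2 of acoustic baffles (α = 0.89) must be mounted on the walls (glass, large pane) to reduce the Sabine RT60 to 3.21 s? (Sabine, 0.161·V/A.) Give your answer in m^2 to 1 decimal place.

29.0

Equivalent absorption area: A₁ = 11.7*0.25 + 300.1*0.02 + 18.2*0.03 + 230*0.06 + 230*0.04 = 32.473 m^2.
V = 1150 m³. Target absorption A₂ = 0.161 × 1150 / 3.21 = 57.679 sabins.
Absorption to add: 57.679 − 32.473 = 25.206 sabins.
Net gain per m^2: Δα = 0.89 − 0.02 = 0.87.
Panel area = 25.206 / 0.87 = 29.0 m^2.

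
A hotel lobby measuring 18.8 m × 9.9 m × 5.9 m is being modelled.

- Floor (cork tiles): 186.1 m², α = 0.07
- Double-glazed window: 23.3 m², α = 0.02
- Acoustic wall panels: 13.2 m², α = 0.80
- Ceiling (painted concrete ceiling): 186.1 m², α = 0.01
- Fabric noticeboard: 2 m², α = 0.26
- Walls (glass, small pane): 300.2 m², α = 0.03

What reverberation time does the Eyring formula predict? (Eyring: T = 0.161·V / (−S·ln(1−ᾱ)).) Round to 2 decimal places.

4.86 s

S = Σ Sᵢ = 710.9 m².
Absorption A = 186.1·0.07 + 23.3·0.02 + 13.2·0.80 + 186.1·0.01 + 2·0.26 + 300.2·0.03 = 35.440 sabins.
ᾱ = 35.440 / 710.9 = 0.0499.
−S·ln(1−ᾱ) = −710.9 × ln(1 − 0.0499) = 36.390.
V = 18.8 × 9.9 × 5.9 = 1098.108 m³.
RT60 = 0.161 × 1098.108 / 36.390 = 4.86 s.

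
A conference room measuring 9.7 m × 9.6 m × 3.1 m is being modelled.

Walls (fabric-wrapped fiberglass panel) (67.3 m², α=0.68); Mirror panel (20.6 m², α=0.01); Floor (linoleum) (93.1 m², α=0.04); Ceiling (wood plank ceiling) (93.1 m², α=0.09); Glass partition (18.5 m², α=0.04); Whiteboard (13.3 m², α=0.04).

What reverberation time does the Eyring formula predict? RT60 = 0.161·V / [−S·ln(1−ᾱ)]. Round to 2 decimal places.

S = Σ Sᵢ = 305.9 m².
Absorption A = 67.3×0.68 + 20.6×0.01 + 93.1×0.04 + 93.1×0.09 + 18.5×0.04 + 13.3×0.04 = 59.345 sabins.
ᾱ = 59.345 / 305.9 = 0.1940.
Eyring denominator: −S ln(1−ᾱ) = 65.974.
V = 9.7 × 9.6 × 3.1 = 288.672 m³.
T = 0.161·V/[−S·ln(1−ᾱ)] = 0.161·288.672/65.974 = 0.70 s.

0.70 sec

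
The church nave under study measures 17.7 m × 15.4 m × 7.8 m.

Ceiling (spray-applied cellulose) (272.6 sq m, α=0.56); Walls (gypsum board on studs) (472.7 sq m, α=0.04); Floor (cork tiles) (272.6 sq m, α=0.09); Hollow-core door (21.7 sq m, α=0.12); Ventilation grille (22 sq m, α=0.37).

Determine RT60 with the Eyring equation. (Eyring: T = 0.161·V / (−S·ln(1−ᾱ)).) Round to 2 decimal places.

1.49 s

Total surface area S = 272.6 + 472.7 + 272.6 + 21.7 + 22 = 1061.6 sq m.
Σ(Sᵢαᵢ) = 272.6·0.56 + 472.7·0.04 + 272.6·0.09 + 21.7·0.12 + 22·0.37 = 206.842.
Mean coefficient ᾱ = A/S = 0.1948.
−S·ln(1−ᾱ) = −1061.6 × ln(1 − 0.1948) = 230.011.
V = 17.7 × 15.4 × 7.8 = 2126.124 m³.
T = 0.161·V/[−S·ln(1−ᾱ)] = 0.161·2126.124/230.011 = 1.49 s.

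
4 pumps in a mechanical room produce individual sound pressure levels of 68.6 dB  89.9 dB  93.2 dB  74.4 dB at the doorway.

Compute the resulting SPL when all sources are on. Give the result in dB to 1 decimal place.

94.9 dB

Sum in the linear (power) domain: Σ 10^(Lᵢ/10) = 10^(68.6/10) + 10^(89.9/10) + 10^(93.2/10) + 10^(74.4/10) = 3.101e+09.
Combined level = 10 log₁₀(3.101e+09) = 94.9 dB.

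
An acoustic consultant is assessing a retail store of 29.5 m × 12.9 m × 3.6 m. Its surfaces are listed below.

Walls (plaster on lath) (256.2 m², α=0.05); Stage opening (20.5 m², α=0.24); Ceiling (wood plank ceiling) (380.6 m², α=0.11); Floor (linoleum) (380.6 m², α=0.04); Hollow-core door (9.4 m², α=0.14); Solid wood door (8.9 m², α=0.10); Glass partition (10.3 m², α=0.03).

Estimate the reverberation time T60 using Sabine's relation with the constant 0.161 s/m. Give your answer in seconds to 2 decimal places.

2.85 s

Total absorption A = 256.2*0.05 + 20.5*0.24 + 380.6*0.11 + 380.6*0.04 + 9.4*0.14 + 8.9*0.10 + 10.3*0.03
  = 12.810 + 4.920 + 41.866 + 15.224 + 1.316 + 0.890 + 0.309 = 77.335 m² sabins.
Room volume: 1369.98 m³.
T = 0.161 V/A = 0.161·1369.98/77.335 = 2.85 s.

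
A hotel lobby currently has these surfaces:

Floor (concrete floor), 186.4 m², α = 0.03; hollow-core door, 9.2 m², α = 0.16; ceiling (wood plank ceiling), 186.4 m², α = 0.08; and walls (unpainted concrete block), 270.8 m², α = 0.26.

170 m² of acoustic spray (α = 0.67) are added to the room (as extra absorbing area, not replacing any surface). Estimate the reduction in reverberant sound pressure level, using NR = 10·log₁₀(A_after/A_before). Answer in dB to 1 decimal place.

3.5 dB

Total absorption A_before = 186.4×0.03 + 9.2×0.16 + 186.4×0.08 + 270.8×0.26
  = 5.592 + 1.472 + 14.912 + 70.408 = 92.384 m² sabins.
Added absorption = 170 × 0.67 = 113.900 sabins.
A_after = 92.384 + 113.900 = 206.284 sabins.
Reduction = 10 log₁₀(A_after/A_before) = 10 log₁₀(2.2329) = 3.5 dB.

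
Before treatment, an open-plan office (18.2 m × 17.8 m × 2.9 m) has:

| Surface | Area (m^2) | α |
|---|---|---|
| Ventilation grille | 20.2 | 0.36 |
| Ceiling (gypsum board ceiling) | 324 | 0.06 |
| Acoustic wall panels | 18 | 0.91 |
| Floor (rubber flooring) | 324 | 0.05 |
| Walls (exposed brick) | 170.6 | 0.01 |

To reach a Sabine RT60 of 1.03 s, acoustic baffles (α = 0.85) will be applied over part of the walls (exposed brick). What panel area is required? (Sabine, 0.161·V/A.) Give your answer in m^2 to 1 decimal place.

102.2

Equivalent absorption area: A₁ = 20.2·0.36 + 324·0.06 + 18·0.91 + 324·0.05 + 170.6·0.01 = 60.998 m^2.
Required A₂ = 0.161·939.484/1.03 = 146.851 sabins.
ΔA needed = 146.851 − 60.998 = 85.853 sabins.
Net gain per m^2: Δα = 0.85 − 0.01 = 0.84.
Panel area = 85.853 / 0.84 = 102.2 m^2.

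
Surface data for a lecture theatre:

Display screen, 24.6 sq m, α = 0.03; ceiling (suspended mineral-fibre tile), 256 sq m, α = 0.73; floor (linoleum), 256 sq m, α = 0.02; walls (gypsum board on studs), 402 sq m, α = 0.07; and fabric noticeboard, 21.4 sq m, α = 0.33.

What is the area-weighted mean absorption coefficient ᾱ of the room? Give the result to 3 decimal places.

Total surface area S = 960.0 sq m.
A = 24.6*0.03 + 256*0.73 + 256*0.02 + 402*0.07 + 21.4*0.33 = 227.940 sabins.
ᾱ = A/S = 0.237.

0.237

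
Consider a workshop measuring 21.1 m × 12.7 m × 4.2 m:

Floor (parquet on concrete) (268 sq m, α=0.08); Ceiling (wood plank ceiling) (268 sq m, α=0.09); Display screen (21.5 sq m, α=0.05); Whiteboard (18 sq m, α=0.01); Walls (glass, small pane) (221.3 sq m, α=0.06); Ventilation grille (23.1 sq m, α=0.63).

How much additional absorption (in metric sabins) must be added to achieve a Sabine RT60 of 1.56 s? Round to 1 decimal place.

41.5 sabins

Equivalent absorption area: A₁ = 268*0.08 + 268*0.09 + 21.5*0.05 + 18*0.01 + 221.3*0.06 + 23.1*0.63 = 74.646 sq m.
V = 1125.474 m³. Required absorption A₂ = 0.161 × 1125.474 / 1.56 = 116.155 sabins.
Additional absorption ΔA = 116.155 − 74.646 = 41.5 sabins.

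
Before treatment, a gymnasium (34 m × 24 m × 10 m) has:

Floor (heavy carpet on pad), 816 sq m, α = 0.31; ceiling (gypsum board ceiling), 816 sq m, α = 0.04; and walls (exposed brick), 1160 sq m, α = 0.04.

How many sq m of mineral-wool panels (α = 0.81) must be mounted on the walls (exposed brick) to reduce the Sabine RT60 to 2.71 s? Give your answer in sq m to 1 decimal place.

198.4

Equivalent absorption area: A₁ = 816*0.31 + 816*0.04 + 1160*0.04 = 332.000 sq m.
V = 8160 m³. Target absorption A₂ = 0.161 × 8160 / 2.71 = 484.782 sabins.
Absorption to add: 484.782 − 332.000 = 152.782 sabins.
Net gain per sq m: Δα = 0.81 − 0.04 = 0.77.
Area = ΔA/Δα = 152.782/0.77 = 198.4 sq m.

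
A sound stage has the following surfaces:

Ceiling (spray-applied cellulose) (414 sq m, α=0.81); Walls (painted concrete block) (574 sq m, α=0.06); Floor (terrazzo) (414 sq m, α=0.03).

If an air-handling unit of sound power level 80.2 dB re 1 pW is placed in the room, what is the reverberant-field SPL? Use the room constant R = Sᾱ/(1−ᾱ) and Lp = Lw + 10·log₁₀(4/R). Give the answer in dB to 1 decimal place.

59.0 dB

A = 382.200 sabins; S = 1402.0 sq m.
ᾱ = 382.200/1402.0 = 0.2726; R = Sᾱ/(1−ᾱ) = 382.200/(1−0.2726) = 525.433 sq m.
Lp = 80.2 + 10·log₁₀(4/525.433) = 80.2 + (-21.18) = 59.0 dB.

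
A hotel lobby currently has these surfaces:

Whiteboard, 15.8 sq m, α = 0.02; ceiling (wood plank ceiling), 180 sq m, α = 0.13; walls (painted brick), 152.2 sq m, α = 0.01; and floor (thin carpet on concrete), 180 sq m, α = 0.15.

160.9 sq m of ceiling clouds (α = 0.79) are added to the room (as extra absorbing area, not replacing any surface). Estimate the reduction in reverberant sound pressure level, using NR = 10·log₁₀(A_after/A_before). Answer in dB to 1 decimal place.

5.4 dB

A_before = Σ Sᵢαᵢ = 15.8×0.02 + 180×0.13 + 152.2×0.01 + 180×0.15 = 52.238 sabins.
Treatment contributes 160.9·0.79 = 127.111 sabins.
New total A_after = 179.349 sabins.
NR = 10·log₁₀(179.349/52.238) = 5.4 dB.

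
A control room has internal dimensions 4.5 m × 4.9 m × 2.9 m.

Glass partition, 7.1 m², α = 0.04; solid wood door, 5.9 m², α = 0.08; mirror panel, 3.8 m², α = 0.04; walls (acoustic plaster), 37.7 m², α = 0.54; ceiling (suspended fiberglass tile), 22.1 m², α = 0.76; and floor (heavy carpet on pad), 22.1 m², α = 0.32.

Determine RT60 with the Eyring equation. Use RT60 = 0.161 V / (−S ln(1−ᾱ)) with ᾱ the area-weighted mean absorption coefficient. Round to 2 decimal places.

S = Σ Sᵢ = 98.7 m².
Σ(Sᵢαᵢ) = 7.1×0.04 + 5.9×0.08 + 3.8×0.04 + 37.7×0.54 + 22.1×0.76 + 22.1×0.32 = 45.134.
Mean coefficient ᾱ = A/S = 0.4573.
−S·ln(1−ᾱ) = −98.7 × ln(1 − 0.4573) = 60.325.
V = 4.5 × 4.9 × 2.9 = 63.945 m³.
T = 0.161·V/[−S·ln(1−ᾱ)] = 0.161·63.945/60.325 = 0.17 s.

0.17 s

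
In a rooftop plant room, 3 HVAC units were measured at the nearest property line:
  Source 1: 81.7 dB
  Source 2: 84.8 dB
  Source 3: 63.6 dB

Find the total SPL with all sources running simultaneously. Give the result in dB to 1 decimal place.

Sum in the linear (power) domain: Σ 10^(Lᵢ/10) = 10^(81.7/10) + 10^(84.8/10) + 10^(63.6/10) = 4.522e+08.
Back to dB: 10·log₁₀ Σ = 86.6 dB.

86.6 dB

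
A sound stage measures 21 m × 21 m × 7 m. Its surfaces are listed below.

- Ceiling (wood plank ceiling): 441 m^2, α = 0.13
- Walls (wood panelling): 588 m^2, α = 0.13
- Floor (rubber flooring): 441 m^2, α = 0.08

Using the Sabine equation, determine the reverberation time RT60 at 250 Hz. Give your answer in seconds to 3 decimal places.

2.940 s

Summing Sᵢαᵢ: 57.330 + 76.440 + 35.280 → A = 169.050 sabins.
Room volume: 3087 m³.
T = 0.161 V/A = 0.161·3087/169.050 = 2.940 s.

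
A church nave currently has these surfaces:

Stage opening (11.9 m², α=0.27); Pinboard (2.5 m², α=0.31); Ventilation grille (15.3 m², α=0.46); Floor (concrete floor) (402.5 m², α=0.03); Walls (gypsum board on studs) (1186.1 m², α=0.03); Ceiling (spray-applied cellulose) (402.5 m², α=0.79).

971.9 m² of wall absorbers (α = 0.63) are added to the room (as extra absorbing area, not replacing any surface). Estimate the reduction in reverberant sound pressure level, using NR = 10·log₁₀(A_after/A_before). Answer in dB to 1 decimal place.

Summing Sᵢαᵢ: 3.213 + 0.775 + 7.038 + 12.075 + 35.583 + 317.975 → A_before = 376.659 sabins.
Added absorption = 971.9 × 0.63 = 612.297 sabins.
A_after = 376.659 + 612.297 = 988.956 sabins.
NR = 10·log₁₀(988.956/376.659) = 4.2 dB.

4.2 dB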